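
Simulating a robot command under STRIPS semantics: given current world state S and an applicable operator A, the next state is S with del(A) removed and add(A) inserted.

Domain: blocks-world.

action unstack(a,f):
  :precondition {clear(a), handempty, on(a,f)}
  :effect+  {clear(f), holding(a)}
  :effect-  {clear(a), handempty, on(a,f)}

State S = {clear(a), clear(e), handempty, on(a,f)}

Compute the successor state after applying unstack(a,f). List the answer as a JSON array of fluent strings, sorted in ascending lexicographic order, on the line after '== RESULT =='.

Progress:
  pre ⊆ S: {clear(a), handempty, on(a,f)} ⊆ S  — applicable
  S \ del = {clear(e)}
  ∪ add   = {clear(e), clear(f), holding(a)}

== RESULT ==
["clear(e)", "clear(f)", "holding(a)"]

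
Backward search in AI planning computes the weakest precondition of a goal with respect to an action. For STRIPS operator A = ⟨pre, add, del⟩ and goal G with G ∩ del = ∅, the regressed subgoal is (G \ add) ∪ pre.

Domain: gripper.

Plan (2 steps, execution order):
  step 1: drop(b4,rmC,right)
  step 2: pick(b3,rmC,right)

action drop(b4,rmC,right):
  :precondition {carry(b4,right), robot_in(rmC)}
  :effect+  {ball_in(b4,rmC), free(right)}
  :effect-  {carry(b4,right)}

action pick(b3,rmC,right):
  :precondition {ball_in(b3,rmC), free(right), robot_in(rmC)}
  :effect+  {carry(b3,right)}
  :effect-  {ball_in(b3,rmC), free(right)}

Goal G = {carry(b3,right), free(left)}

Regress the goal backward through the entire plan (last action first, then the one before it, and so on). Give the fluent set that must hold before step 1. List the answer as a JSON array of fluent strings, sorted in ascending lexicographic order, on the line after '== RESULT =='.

Regress step by step:
  through step 2 (pick(b3,rmC,right)): drop {carry(b3,right)}, keep {free(left)}, require {ball_in(b3,rmC), free(right), robot_in(rmC)}
    → {ball_in(b3,rmC), free(left), free(right), robot_in(rmC)}
  through step 1 (drop(b4,rmC,right)): drop {free(right)}, keep {ball_in(b3,rmC), free(left), robot_in(rmC)}, require {carry(b4,right), robot_in(rmC)}
    → {ball_in(b3,rmC), carry(b4,right), free(left), robot_in(rmC)}

== RESULT ==
["ball_in(b3,rmC)", "carry(b4,right)", "free(left)", "robot_in(rmC)"]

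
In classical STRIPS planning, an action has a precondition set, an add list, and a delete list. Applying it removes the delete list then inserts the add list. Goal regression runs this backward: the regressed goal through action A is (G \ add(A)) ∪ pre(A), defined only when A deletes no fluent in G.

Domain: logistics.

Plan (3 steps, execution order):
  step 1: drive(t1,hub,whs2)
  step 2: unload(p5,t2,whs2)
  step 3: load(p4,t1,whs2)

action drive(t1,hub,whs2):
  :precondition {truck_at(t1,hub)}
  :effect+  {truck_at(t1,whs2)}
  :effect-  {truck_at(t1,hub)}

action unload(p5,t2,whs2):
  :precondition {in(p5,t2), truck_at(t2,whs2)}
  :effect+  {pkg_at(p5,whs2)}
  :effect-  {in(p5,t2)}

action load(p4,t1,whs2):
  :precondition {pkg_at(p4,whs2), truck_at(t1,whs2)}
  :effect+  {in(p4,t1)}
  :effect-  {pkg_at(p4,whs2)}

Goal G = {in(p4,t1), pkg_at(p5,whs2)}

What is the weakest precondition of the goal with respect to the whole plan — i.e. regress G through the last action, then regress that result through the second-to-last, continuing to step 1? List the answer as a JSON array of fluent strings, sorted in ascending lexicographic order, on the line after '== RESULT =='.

Regress step by step:
  through step 3 (load(p4,t1,whs2)): drop {in(p4,t1)}, keep {pkg_at(p5,whs2)}, require {pkg_at(p4,whs2), truck_at(t1,whs2)}
    → {pkg_at(p4,whs2), pkg_at(p5,whs2), truck_at(t1,whs2)}
  through step 2 (unload(p5,t2,whs2)): drop {pkg_at(p5,whs2)}, keep {pkg_at(p4,whs2), truck_at(t1,whs2)}, require {in(p5,t2), truck_at(t2,whs2)}
    → {in(p5,t2), pkg_at(p4,whs2), truck_at(t1,whs2), truck_at(t2,whs2)}
  through step 1 (drive(t1,hub,whs2)): drop {truck_at(t1,whs2)}, keep {in(p5,t2), pkg_at(p4,whs2), truck_at(t2,whs2)}, require {truck_at(t1,hub)}
    → {in(p5,t2), pkg_at(p4,whs2), truck_at(t1,hub), truck_at(t2,whs2)}

== RESULT ==
["in(p5,t2)", "pkg_at(p4,whs2)", "truck_at(t1,hub)", "truck_at(t2,whs2)"]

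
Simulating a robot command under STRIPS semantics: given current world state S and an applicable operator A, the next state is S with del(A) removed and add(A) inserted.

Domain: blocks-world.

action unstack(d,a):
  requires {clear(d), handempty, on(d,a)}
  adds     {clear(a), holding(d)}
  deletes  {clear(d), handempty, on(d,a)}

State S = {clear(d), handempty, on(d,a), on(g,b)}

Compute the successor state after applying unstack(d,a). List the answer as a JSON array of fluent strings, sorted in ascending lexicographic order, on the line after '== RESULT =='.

Progress:
  pre ⊆ S: {clear(d), handempty, on(d,a)} ⊆ S  — applicable
  S \ del = {on(g,b)}
  ∪ add   = {clear(a), holding(d), on(g,b)}

== RESULT ==
["clear(a)", "holding(d)", "on(g,b)"]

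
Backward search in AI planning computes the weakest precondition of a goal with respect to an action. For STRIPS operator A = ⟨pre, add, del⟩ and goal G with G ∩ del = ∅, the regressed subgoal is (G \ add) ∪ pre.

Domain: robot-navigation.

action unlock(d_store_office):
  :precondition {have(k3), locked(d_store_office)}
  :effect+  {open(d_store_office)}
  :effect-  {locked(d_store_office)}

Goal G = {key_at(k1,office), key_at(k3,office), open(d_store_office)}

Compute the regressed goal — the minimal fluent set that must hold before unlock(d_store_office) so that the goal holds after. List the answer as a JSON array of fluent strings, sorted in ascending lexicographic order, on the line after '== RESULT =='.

Regress:
  G ∩ del = {}  (empty — regression defined)
  G \ add = {key_at(k1,office), key_at(k3,office), open(d_store_office)} \ {open(d_store_office)} = {key_at(k1,office), key_at(k3,office)}
  ∪ pre   = {key_at(k1,office), key_at(k3,office)} ∪ {have(k3), locked(d_store_office)}
          = {have(k3), key_at(k1,office), key_at(k3,office), locked(d_store_office)}

== RESULT ==
["have(k3)", "key_at(k1,office)", "key_at(k3,office)", "locked(d_store_office)"]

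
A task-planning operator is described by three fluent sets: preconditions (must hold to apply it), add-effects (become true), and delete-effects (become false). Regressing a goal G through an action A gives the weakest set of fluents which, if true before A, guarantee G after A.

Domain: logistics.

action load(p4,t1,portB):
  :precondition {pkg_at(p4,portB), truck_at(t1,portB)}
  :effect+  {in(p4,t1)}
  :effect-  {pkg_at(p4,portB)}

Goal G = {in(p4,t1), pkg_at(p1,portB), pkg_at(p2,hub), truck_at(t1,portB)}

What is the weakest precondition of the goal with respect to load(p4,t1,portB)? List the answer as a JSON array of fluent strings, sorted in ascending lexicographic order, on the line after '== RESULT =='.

Compute (G \ add) ∪ pre:
  G ∩ del = {}  (empty — regression defined)
  G \ add = {in(p4,t1), pkg_at(p1,portB), pkg_at(p2,hub), truck_at(t1,portB)} \ {in(p4,t1)} = {pkg_at(p1,portB), pkg_at(p2,hub), truck_at(t1,portB)}
  ∪ pre   = {pkg_at(p1,portB), pkg_at(p2,hub), truck_at(t1,portB)} ∪ {pkg_at(p4,portB), truck_at(t1,portB)}
          = {pkg_at(p1,portB), pkg_at(p2,hub), pkg_at(p4,portB), truck_at(t1,portB)}

== RESULT ==
["pkg_at(p1,portB)", "pkg_at(p2,hub)", "pkg_at(p4,portB)", "truck_at(t1,portB)"]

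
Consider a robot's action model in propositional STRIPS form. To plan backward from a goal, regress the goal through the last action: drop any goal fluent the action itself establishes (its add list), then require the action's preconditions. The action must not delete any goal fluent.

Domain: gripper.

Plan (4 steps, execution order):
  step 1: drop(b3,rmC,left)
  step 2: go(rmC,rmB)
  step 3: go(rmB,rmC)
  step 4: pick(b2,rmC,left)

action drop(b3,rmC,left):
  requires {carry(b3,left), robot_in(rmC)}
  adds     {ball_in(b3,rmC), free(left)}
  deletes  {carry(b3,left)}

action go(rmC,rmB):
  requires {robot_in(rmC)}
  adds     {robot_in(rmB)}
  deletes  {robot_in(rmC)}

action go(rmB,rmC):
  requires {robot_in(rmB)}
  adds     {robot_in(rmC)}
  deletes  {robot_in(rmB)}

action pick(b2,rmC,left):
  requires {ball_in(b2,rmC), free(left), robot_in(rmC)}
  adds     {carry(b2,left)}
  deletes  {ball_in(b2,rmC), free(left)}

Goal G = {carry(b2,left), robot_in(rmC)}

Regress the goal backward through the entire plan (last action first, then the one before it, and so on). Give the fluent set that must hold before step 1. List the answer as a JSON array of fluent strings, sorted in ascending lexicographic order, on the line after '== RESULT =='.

Work backward from the goal:
  through step 4 (pick(b2,rmC,left)): drop {carry(b2,left)}, keep {robot_in(rmC)}, require {ball_in(b2,rmC), free(left), robot_in(rmC)}
    → {ball_in(b2,rmC), free(left), robot_in(rmC)}
  through step 3 (go(rmB,rmC)): drop {robot_in(rmC)}, keep {ball_in(b2,rmC), free(left)}, require {robot_in(rmB)}
    → {ball_in(b2,rmC), free(left), robot_in(rmB)}
  through step 2 (go(rmC,rmB)): drop {robot_in(rmB)}, keep {ball_in(b2,rmC), free(left)}, require {robot_in(rmC)}
    → {ball_in(b2,rmC), free(left), robot_in(rmC)}
  through step 1 (drop(b3,rmC,left)): drop {free(left)}, keep {ball_in(b2,rmC), robot_in(rmC)}, require {carry(b3,left), robot_in(rmC)}
    → {ball_in(b2,rmC), carry(b3,left), robot_in(rmC)}

== RESULT ==
["ball_in(b2,rmC)", "carry(b3,left)", "robot_in(rmC)"]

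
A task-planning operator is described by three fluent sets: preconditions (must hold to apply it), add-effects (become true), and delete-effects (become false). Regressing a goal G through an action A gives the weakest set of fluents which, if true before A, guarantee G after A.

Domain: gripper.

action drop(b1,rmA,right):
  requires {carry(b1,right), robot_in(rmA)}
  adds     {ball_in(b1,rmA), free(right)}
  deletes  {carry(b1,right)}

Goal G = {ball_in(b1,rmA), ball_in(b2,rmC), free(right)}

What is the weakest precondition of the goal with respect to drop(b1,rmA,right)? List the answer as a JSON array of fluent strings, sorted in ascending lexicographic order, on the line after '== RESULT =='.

Compute (G \ add) ∪ pre:
  G ∩ del = {}  (empty — regression defined)
  G \ add = {ball_in(b1,rmA), ball_in(b2,rmC), free(right)} \ {ball_in(b1,rmA), free(right)} = {ball_in(b2,rmC)}
  ∪ pre   = {ball_in(b2,rmC)} ∪ {carry(b1,right), robot_in(rmA)}
          = {ball_in(b2,rmC), carry(b1,right), robot_in(rmA)}

== RESULT ==
["ball_in(b2,rmC)", "carry(b1,right)", "robot_in(rmA)"]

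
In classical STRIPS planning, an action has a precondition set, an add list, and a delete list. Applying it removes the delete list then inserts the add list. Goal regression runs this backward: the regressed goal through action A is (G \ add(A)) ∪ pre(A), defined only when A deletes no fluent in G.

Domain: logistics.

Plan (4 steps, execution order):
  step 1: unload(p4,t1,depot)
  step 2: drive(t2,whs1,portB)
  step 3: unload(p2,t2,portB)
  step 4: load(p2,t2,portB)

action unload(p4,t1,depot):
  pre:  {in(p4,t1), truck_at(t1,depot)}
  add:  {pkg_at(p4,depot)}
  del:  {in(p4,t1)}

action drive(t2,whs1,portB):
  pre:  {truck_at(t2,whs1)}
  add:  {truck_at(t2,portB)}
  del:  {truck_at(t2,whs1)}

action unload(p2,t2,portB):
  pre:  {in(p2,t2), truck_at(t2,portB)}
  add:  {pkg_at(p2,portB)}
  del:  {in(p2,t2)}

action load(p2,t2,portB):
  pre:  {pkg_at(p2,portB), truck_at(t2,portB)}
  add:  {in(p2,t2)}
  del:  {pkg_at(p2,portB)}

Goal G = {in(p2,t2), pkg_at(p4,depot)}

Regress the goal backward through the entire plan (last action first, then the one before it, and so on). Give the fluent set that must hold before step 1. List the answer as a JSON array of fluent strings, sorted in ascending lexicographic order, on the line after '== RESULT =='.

Work backward from the goal:
  through step 4 (load(p2,t2,portB)): drop {in(p2,t2)}, keep {pkg_at(p4,depot)}, require {pkg_at(p2,portB), truck_at(t2,portB)}
    → {pkg_at(p2,portB), pkg_at(p4,depot), truck_at(t2,portB)}
  through step 3 (unload(p2,t2,portB)): drop {pkg_at(p2,portB)}, keep {pkg_at(p4,depot), truck_at(t2,portB)}, require {in(p2,t2), truck_at(t2,portB)}
    → {in(p2,t2), pkg_at(p4,depot), truck_at(t2,portB)}
  through step 2 (drive(t2,whs1,portB)): drop {truck_at(t2,portB)}, keep {in(p2,t2), pkg_at(p4,depot)}, require {truck_at(t2,whs1)}
    → {in(p2,t2), pkg_at(p4,depot), truck_at(t2,whs1)}
  through step 1 (unload(p4,t1,depot)): drop {pkg_at(p4,depot)}, keep {in(p2,t2), truck_at(t2,whs1)}, require {in(p4,t1), truck_at(t1,depot)}
    → {in(p2,t2), in(p4,t1), truck_at(t1,depot), truck_at(t2,whs1)}

== RESULT ==
["in(p2,t2)", "in(p4,t1)", "truck_at(t1,depot)", "truck_at(t2,whs1)"]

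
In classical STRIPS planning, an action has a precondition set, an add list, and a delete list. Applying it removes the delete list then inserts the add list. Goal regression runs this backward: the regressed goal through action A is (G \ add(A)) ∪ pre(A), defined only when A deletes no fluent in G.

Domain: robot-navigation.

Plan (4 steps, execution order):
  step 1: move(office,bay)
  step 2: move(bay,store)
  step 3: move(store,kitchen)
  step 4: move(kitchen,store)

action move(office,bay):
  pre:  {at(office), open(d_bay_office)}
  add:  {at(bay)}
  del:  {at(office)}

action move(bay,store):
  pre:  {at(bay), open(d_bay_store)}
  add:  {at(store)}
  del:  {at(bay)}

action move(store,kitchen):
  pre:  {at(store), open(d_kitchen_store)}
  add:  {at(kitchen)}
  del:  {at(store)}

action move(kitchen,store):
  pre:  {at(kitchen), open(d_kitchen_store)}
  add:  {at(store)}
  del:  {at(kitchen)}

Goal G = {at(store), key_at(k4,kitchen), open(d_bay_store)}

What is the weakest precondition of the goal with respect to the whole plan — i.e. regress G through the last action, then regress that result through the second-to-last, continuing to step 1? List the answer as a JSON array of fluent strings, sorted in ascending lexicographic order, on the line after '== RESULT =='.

Regress step by step:
  through step 4 (move(kitchen,store)): drop {at(store)}, keep {key_at(k4,kitchen), open(d_bay_store)}, require {at(kitchen), open(d_kitchen_store)}
    → {at(kitchen), key_at(k4,kitchen), open(d_bay_store), open(d_kitchen_store)}
  through step 3 (move(store,kitchen)): drop {at(kitchen)}, keep {key_at(k4,kitchen), open(d_bay_store), open(d_kitchen_store)}, require {at(store), open(d_kitchen_store)}
    → {at(store), key_at(k4,kitchen), open(d_bay_store), open(d_kitchen_store)}
  through step 2 (move(bay,store)): drop {at(store)}, keep {key_at(k4,kitchen), open(d_bay_store), open(d_kitchen_store)}, require {at(bay), open(d_bay_store)}
    → {at(bay), key_at(k4,kitchen), open(d_bay_store), open(d_kitchen_store)}
  through step 1 (move(office,bay)): drop {at(bay)}, keep {key_at(k4,kitchen), open(d_bay_store), open(d_kitchen_store)}, require {at(office), open(d_bay_office)}
    → {at(office), key_at(k4,kitchen), open(d_bay_office), open(d_bay_store), open(d_kitchen_store)}

== RESULT ==
["at(office)", "key_at(k4,kitchen)", "open(d_bay_office)", "open(d_bay_store)", "open(d_kitchen_store)"]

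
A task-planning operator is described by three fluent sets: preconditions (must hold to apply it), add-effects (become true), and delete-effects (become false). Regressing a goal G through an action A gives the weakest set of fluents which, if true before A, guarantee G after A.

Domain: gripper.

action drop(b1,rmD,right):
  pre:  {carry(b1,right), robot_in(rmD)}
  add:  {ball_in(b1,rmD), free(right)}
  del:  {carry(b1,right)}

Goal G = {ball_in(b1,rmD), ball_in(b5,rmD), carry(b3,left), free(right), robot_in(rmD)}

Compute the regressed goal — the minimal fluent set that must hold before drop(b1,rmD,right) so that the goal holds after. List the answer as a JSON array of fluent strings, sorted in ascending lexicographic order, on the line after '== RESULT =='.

Regress:
  G ∩ del = {}  (empty — regression defined)
  G \ add = {ball_in(b1,rmD), ball_in(b5,rmD), carry(b3,left), free(right), robot_in(rmD)} \ {ball_in(b1,rmD), free(right)} = {ball_in(b5,rmD), carry(b3,left), robot_in(rmD)}
  ∪ pre   = {ball_in(b5,rmD), carry(b3,left), robot_in(rmD)} ∪ {carry(b1,right), robot_in(rmD)}
          = {ball_in(b5,rmD), carry(b1,right), carry(b3,left), robot_in(rmD)}

== RESULT ==
["ball_in(b5,rmD)", "carry(b1,right)", "carry(b3,left)", "robot_in(rmD)"]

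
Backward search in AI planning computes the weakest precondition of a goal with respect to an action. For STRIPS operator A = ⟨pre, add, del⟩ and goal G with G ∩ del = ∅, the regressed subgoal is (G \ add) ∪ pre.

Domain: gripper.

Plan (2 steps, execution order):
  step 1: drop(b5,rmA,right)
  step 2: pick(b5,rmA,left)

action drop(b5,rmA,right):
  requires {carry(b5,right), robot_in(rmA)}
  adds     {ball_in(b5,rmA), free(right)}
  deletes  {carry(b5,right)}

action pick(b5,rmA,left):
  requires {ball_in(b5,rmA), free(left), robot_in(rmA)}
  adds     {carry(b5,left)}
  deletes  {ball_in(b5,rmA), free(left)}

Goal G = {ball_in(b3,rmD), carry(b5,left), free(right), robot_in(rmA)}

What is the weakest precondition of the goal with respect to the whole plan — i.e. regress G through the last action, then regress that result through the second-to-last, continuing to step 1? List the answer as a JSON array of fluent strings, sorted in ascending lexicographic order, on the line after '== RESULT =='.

Regress step by step:
  through step 2 (pick(b5,rmA,left)): drop {carry(b5,left)}, keep {ball_in(b3,rmD), free(right), robot_in(rmA)}, require {ball_in(b5,rmA), free(left), robot_in(rmA)}
    → {ball_in(b3,rmD), ball_in(b5,rmA), free(left), free(right), robot_in(rmA)}
  through step 1 (drop(b5,rmA,right)): drop {ball_in(b5,rmA), free(right)}, keep {ball_in(b3,rmD), free(left), robot_in(rmA)}, require {carry(b5,right), robot_in(rmA)}
    → {ball_in(b3,rmD), carry(b5,right), free(left), robot_in(rmA)}

== RESULT ==
["ball_in(b3,rmD)", "carry(b5,right)", "free(left)", "robot_in(rmA)"]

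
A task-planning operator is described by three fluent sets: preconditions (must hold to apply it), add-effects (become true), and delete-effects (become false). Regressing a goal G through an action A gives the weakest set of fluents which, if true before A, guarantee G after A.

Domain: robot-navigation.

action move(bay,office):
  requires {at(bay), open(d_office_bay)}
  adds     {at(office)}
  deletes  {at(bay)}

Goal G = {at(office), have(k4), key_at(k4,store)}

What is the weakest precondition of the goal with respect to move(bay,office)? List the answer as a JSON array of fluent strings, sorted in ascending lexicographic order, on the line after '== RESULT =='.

Regress:
  G ∩ del = {}  (empty — regression defined)
  G \ add = {at(office), have(k4), key_at(k4,store)} \ {at(office)} = {have(k4), key_at(k4,store)}
  ∪ pre   = {have(k4), key_at(k4,store)} ∪ {at(bay), open(d_office_bay)}
          = {at(bay), have(k4), key_at(k4,store), open(d_office_bay)}

== RESULT ==
["at(bay)", "have(k4)", "key_at(k4,store)", "open(d_office_bay)"]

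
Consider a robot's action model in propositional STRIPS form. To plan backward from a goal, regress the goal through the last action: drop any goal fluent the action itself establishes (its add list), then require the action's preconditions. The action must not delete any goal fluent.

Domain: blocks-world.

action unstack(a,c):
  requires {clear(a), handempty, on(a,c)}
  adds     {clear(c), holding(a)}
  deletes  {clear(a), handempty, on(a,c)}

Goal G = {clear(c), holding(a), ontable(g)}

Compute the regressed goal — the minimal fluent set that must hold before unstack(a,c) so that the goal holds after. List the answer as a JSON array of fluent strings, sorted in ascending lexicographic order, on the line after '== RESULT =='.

Regress:
  G ∩ del = {}  (empty — regression defined)
  G \ add = {clear(c), holding(a), ontable(g)} \ {clear(c), holding(a)} = {ontable(g)}
  ∪ pre   = {ontable(g)} ∪ {clear(a), handempty, on(a,c)}
          = {clear(a), handempty, on(a,c), ontable(g)}

== RESULT ==
["clear(a)", "handempty", "on(a,c)", "ontable(g)"]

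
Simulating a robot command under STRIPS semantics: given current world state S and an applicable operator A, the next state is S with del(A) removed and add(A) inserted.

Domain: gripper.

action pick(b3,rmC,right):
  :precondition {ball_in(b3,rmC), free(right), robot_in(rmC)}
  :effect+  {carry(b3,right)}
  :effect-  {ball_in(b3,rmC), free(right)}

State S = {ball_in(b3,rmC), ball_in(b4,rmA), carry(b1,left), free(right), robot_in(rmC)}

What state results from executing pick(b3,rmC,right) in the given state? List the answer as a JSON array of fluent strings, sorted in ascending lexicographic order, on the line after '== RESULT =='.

Compute (S \ del) ∪ add:
  pre ⊆ S: {ball_in(b3,rmC), free(right), robot_in(rmC)} ⊆ S  — applicable
  S \ del = {ball_in(b4,rmA), carry(b1,left), robot_in(rmC)}
  ∪ add   = {ball_in(b4,rmA), carry(b1,left), carry(b3,right), robot_in(rmC)}

== RESULT ==
["ball_in(b4,rmA)", "carry(b1,left)", "carry(b3,right)", "robot_in(rmC)"]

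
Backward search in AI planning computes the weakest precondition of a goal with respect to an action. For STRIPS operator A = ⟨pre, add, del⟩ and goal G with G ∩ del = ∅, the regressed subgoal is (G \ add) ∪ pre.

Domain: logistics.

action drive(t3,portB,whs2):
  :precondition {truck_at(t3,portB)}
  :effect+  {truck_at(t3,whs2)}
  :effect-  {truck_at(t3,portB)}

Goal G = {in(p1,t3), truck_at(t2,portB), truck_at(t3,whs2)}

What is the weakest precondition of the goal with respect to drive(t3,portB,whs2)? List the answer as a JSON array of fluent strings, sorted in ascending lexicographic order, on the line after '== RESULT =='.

Compute (G \ add) ∪ pre:
  G ∩ del = {}  (empty — regression defined)
  G \ add = {in(p1,t3), truck_at(t2,portB), truck_at(t3,whs2)} \ {truck_at(t3,whs2)} = {in(p1,t3), truck_at(t2,portB)}
  ∪ pre   = {in(p1,t3), truck_at(t2,portB)} ∪ {truck_at(t3,portB)}
          = {in(p1,t3), truck_at(t2,portB), truck_at(t3,portB)}

== RESULT ==
["in(p1,t3)", "truck_at(t2,portB)", "truck_at(t3,portB)"]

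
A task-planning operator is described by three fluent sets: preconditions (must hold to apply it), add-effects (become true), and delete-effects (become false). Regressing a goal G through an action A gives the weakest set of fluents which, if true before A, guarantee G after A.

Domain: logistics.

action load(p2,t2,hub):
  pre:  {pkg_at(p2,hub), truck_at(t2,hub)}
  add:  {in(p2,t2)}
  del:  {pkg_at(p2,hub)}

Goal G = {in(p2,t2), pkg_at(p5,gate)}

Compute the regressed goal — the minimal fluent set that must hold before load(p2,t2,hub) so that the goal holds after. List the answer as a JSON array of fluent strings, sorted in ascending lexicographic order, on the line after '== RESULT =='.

Compute (G \ add) ∪ pre:
  G ∩ del = {}  (empty — regression defined)
  G \ add = {in(p2,t2), pkg_at(p5,gate)} \ {in(p2,t2)} = {pkg_at(p5,gate)}
  ∪ pre   = {pkg_at(p5,gate)} ∪ {pkg_at(p2,hub), truck_at(t2,hub)}
          = {pkg_at(p2,hub), pkg_at(p5,gate), truck_at(t2,hub)}

== RESULT ==
["pkg_at(p2,hub)", "pkg_at(p5,gate)", "truck_at(t2,hub)"]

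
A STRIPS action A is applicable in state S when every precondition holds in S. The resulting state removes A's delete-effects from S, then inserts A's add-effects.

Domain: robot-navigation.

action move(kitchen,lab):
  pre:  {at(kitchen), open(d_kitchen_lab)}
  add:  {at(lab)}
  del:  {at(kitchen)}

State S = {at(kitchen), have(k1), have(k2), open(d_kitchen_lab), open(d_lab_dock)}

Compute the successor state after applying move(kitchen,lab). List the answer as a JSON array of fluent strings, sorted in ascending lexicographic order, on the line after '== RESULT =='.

Compute (S \ del) ∪ add:
  pre ⊆ S: {at(kitchen), open(d_kitchen_lab)} ⊆ S  — applicable
  S \ del = {have(k1), have(k2), open(d_kitchen_lab), open(d_lab_dock)}
  ∪ add   = {at(lab), have(k1), have(k2), open(d_kitchen_lab), open(d_lab_dock)}

== RESULT ==
["at(lab)", "have(k1)", "have(k2)", "open(d_kitchen_lab)", "open(d_lab_dock)"]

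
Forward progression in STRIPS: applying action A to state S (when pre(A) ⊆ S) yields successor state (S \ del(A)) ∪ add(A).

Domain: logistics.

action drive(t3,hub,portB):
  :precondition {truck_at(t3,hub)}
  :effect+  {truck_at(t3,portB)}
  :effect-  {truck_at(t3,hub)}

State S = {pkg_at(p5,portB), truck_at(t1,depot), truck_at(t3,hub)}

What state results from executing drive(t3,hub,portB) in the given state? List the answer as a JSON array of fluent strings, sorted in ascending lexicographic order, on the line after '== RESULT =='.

Compute (S \ del) ∪ add:
  pre ⊆ S: {truck_at(t3,hub)} ⊆ S  — applicable
  S \ del = {pkg_at(p5,portB), truck_at(t1,depot)}
  ∪ add   = {pkg_at(p5,portB), truck_at(t1,depot), truck_at(t3,portB)}

== RESULT ==
["pkg_at(p5,portB)", "truck_at(t1,depot)", "truck_at(t3,portB)"]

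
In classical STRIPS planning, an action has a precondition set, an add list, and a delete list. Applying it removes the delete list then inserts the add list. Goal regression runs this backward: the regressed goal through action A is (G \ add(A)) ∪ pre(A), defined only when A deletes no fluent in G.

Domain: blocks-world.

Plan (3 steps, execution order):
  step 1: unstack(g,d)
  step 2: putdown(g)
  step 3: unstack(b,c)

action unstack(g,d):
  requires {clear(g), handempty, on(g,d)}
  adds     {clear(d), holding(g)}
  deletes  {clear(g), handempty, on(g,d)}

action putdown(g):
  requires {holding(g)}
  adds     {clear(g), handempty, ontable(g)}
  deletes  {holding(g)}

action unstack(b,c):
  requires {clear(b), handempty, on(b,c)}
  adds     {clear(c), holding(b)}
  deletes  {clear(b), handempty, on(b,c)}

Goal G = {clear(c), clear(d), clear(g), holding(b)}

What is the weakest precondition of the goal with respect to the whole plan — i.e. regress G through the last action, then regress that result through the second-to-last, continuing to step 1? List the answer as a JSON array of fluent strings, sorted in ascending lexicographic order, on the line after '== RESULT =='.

Regress step by step:
  through step 3 (unstack(b,c)): drop {clear(c), holding(b)}, keep {clear(d), clear(g)}, require {clear(b), handempty, on(b,c)}
    → {clear(b), clear(d), clear(g), handempty, on(b,c)}
  through step 2 (putdown(g)): drop {clear(g), handempty}, keep {clear(b), clear(d), on(b,c)}, require {holding(g)}
    → {clear(b), clear(d), holding(g), on(b,c)}
  through step 1 (unstack(g,d)): drop {clear(d), holding(g)}, keep {clear(b), on(b,c)}, require {clear(g), handempty, on(g,d)}
    → {clear(b), clear(g), handempty, on(b,c), on(g,d)}

== RESULT ==
["clear(b)", "clear(g)", "handempty", "on(b,c)", "on(g,d)"]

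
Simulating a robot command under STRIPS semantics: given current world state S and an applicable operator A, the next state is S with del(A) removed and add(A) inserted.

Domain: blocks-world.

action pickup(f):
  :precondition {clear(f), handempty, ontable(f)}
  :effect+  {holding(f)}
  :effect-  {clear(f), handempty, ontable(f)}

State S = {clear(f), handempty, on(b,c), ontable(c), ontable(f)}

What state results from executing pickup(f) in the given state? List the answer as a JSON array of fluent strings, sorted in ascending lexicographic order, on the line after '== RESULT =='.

Progress:
  pre ⊆ S: {clear(f), handempty, ontable(f)} ⊆ S  — applicable
  S \ del = {on(b,c), ontable(c)}
  ∪ add   = {holding(f), on(b,c), ontable(c)}

== RESULT ==
["holding(f)", "on(b,c)", "ontable(c)"]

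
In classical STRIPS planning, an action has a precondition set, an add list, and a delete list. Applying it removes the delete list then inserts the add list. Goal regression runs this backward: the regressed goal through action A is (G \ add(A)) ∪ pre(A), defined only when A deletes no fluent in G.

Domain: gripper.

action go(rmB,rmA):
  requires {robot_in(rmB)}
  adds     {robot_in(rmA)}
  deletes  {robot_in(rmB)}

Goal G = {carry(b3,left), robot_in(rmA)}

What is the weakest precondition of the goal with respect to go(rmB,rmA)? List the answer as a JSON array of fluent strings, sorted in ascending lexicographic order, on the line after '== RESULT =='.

Regress:
  G ∩ del = {}  (empty — regression defined)
  G \ add = {carry(b3,left), robot_in(rmA)} \ {robot_in(rmA)} = {carry(b3,left)}
  ∪ pre   = {carry(b3,left)} ∪ {robot_in(rmB)}
          = {carry(b3,left), robot_in(rmB)}

== RESULT ==
["carry(b3,left)", "robot_in(rmB)"]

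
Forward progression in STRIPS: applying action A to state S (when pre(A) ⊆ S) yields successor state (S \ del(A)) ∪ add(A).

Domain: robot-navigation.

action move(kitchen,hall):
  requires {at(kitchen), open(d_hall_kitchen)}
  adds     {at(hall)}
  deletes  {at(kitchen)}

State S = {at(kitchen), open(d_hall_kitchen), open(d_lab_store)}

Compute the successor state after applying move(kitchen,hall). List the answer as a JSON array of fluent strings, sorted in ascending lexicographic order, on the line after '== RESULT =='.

Compute (S \ del) ∪ add:
  pre ⊆ S: {at(kitchen), open(d_hall_kitchen)} ⊆ S  — applicable
  S \ del = {open(d_hall_kitchen), open(d_lab_store)}
  ∪ add   = {at(hall), open(d_hall_kitchen), open(d_lab_store)}

== RESULT ==
["at(hall)", "open(d_hall_kitchen)", "open(d_lab_store)"]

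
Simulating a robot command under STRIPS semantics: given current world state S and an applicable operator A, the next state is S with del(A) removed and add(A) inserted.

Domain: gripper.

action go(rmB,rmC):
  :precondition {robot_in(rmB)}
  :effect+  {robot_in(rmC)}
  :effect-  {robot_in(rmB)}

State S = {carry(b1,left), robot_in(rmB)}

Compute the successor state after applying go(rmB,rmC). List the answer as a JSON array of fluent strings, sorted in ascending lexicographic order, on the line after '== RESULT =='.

Progress:
  pre ⊆ S: {robot_in(rmB)} ⊆ S  — applicable
  S \ del = {carry(b1,left)}
  ∪ add   = {carry(b1,left), robot_in(rmC)}

== RESULT ==
["carry(b1,left)", "robot_in(rmC)"]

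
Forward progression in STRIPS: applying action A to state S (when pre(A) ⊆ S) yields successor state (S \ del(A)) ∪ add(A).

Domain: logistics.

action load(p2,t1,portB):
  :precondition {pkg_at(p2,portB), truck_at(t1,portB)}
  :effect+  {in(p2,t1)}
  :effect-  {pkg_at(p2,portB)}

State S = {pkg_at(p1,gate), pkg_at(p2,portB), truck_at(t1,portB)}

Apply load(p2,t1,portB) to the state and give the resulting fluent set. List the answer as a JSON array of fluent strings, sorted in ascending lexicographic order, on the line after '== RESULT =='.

Progress:
  pre ⊆ S: {pkg_at(p2,portB), truck_at(t1,portB)} ⊆ S  — applicable
  S \ del = {pkg_at(p1,gate), truck_at(t1,portB)}
  ∪ add   = {in(p2,t1), pkg_at(p1,gate), truck_at(t1,portB)}

== RESULT ==
["in(p2,t1)", "pkg_at(p1,gate)", "truck_at(t1,portB)"]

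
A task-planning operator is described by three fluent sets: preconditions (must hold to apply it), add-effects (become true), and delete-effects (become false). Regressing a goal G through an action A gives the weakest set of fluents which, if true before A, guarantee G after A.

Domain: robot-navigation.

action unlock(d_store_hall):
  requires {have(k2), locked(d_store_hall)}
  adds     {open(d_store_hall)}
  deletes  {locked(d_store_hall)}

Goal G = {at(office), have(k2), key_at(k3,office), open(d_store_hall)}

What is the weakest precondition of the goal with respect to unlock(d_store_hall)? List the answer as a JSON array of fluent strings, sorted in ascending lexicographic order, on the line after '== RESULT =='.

Regress:
  G ∩ del = {}  (empty — regression defined)
  G \ add = {at(office), have(k2), key_at(k3,office), open(d_store_hall)} \ {open(d_store_hall)} = {at(office), have(k2), key_at(k3,office)}
  ∪ pre   = {at(office), have(k2), key_at(k3,office)} ∪ {have(k2), locked(d_store_hall)}
          = {at(office), have(k2), key_at(k3,office), locked(d_store_hall)}

== RESULT ==
["at(office)", "have(k2)", "key_at(k3,office)", "locked(d_store_hall)"]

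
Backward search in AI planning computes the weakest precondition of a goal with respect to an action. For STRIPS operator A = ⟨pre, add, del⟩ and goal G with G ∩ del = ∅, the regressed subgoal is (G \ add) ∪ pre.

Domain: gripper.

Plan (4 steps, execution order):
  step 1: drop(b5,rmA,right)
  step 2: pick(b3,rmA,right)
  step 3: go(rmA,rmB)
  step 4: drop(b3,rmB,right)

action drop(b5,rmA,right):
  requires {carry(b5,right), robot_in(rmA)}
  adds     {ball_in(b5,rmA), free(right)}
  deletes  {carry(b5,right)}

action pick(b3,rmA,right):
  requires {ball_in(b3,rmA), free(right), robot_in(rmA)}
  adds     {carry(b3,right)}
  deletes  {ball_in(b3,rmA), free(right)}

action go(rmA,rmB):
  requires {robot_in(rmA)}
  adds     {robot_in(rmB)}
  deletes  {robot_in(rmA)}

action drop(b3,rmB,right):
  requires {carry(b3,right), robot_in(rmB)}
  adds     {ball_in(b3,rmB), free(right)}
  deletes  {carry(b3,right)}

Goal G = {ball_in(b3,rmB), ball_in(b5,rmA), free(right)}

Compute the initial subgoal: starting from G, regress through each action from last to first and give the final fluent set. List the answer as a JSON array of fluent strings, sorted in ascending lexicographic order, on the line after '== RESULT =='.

Work backward from the goal:
  through step 4 (drop(b3,rmB,right)): drop {ball_in(b3,rmB), free(right)}, keep {ball_in(b5,rmA)}, require {carry(b3,right), robot_in(rmB)}
    → {ball_in(b5,rmA), carry(b3,right), robot_in(rmB)}
  through step 3 (go(rmA,rmB)): drop {robot_in(rmB)}, keep {ball_in(b5,rmA), carry(b3,right)}, require {robot_in(rmA)}
    → {ball_in(b5,rmA), carry(b3,right), robot_in(rmA)}
  through step 2 (pick(b3,rmA,right)): drop {carry(b3,right)}, keep {ball_in(b5,rmA), robot_in(rmA)}, require {ball_in(b3,rmA), free(right), robot_in(rmA)}
    → {ball_in(b3,rmA), ball_in(b5,rmA), free(right), robot_in(rmA)}
  through step 1 (drop(b5,rmA,right)): drop {ball_in(b5,rmA), free(right)}, keep {ball_in(b3,rmA), robot_in(rmA)}, require {carry(b5,right), robot_in(rmA)}
    → {ball_in(b3,rmA), carry(b5,right), robot_in(rmA)}

== RESULT ==
["ball_in(b3,rmA)", "carry(b5,right)", "robot_in(rmA)"]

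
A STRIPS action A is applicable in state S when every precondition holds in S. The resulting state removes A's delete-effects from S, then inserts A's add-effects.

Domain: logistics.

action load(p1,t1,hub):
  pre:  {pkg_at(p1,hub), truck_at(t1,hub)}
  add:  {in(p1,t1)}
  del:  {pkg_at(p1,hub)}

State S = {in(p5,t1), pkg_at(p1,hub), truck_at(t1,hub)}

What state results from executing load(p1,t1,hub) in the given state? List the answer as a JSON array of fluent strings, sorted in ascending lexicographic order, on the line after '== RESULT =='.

Compute (S \ del) ∪ add:
  pre ⊆ S: {pkg_at(p1,hub), truck_at(t1,hub)} ⊆ S  — applicable
  S \ del = {in(p5,t1), truck_at(t1,hub)}
  ∪ add   = {in(p1,t1), in(p5,t1), truck_at(t1,hub)}

== RESULT ==
["in(p1,t1)", "in(p5,t1)", "truck_at(t1,hub)"]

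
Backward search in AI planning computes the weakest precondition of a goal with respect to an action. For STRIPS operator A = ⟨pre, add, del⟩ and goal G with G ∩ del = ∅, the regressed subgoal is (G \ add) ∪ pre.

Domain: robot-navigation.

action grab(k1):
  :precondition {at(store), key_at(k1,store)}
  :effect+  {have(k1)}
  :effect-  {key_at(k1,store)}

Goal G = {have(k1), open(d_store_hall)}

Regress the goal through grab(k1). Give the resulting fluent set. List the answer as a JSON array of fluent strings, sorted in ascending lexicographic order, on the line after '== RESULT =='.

Compute (G \ add) ∪ pre:
  G ∩ del = {}  (empty — regression defined)
  G \ add = {have(k1), open(d_store_hall)} \ {have(k1)} = {open(d_store_hall)}
  ∪ pre   = {open(d_store_hall)} ∪ {at(store), key_at(k1,store)}
          = {at(store), key_at(k1,store), open(d_store_hall)}

== RESULT ==
["at(store)", "key_at(k1,store)", "open(d_store_hall)"]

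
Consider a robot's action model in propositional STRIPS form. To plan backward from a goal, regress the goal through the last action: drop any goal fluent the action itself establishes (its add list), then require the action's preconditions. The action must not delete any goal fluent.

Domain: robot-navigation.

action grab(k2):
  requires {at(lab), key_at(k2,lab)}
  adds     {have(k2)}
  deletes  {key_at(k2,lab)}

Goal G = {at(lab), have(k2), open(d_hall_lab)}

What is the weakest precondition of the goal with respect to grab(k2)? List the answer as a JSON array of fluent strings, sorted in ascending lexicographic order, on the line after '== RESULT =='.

Compute (G \ add) ∪ pre:
  G ∩ del = {}  (empty — regression defined)
  G \ add = {at(lab), have(k2), open(d_hall_lab)} \ {have(k2)} = {at(lab), open(d_hall_lab)}
  ∪ pre   = {at(lab), open(d_hall_lab)} ∪ {at(lab), key_at(k2,lab)}
          = {at(lab), key_at(k2,lab), open(d_hall_lab)}

== RESULT ==
["at(lab)", "key_at(k2,lab)", "open(d_hall_lab)"]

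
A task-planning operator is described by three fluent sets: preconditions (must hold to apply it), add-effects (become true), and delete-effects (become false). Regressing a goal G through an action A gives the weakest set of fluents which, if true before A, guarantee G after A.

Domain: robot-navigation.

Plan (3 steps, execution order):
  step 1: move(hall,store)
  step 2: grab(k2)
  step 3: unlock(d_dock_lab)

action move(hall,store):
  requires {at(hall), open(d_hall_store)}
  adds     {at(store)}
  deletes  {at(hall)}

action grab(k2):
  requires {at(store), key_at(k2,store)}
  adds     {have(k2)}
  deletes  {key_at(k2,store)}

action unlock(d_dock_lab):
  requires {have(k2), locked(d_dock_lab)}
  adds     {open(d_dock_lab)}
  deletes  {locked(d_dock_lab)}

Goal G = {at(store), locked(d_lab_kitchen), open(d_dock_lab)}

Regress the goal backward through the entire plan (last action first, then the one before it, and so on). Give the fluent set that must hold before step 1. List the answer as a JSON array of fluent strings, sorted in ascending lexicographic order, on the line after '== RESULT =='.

Work backward from the goal:
  through step 3 (unlock(d_dock_lab)): drop {open(d_dock_lab)}, keep {at(store), locked(d_lab_kitchen)}, require {have(k2), locked(d_dock_lab)}
    → {at(store), have(k2), locked(d_dock_lab), locked(d_lab_kitchen)}
  through step 2 (grab(k2)): drop {have(k2)}, keep {at(store), locked(d_dock_lab), locked(d_lab_kitchen)}, require {at(store), key_at(k2,store)}
    → {at(store), key_at(k2,store), locked(d_dock_lab), locked(d_lab_kitchen)}
  through step 1 (move(hall,store)): drop {at(store)}, keep {key_at(k2,store), locked(d_dock_lab), locked(d_lab_kitchen)}, require {at(hall), open(d_hall_store)}
    → {at(hall), key_at(k2,store), locked(d_dock_lab), locked(d_lab_kitchen), open(d_hall_store)}

== RESULT ==
["at(hall)", "key_at(k2,store)", "locked(d_dock_lab)", "locked(d_lab_kitchen)", "open(d_hall_store)"]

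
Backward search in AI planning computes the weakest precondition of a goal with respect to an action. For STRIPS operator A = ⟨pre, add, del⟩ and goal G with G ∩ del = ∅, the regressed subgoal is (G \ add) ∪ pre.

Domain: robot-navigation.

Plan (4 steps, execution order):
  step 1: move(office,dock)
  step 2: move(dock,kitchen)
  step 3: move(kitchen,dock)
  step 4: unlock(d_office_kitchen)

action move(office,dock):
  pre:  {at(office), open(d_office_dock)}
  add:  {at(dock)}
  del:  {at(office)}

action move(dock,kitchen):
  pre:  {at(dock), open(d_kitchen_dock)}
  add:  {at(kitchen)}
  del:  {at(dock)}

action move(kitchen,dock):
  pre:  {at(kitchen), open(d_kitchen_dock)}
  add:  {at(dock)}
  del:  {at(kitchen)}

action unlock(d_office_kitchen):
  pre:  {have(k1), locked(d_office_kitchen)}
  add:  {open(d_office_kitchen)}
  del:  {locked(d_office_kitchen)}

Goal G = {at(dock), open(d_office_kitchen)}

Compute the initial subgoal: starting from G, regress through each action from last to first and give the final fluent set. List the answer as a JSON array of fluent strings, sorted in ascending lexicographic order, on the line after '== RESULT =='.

Work backward from the goal:
  through step 4 (unlock(d_office_kitchen)): drop {open(d_office_kitchen)}, keep {at(dock)}, require {have(k1), locked(d_office_kitchen)}
    → {at(dock), have(k1), locked(d_office_kitchen)}
  through step 3 (move(kitchen,dock)): drop {at(dock)}, keep {have(k1), locked(d_office_kitchen)}, require {at(kitchen), open(d_kitchen_dock)}
    → {at(kitchen), have(k1), locked(d_office_kitchen), open(d_kitchen_dock)}
  through step 2 (move(dock,kitchen)): drop {at(kitchen)}, keep {have(k1), locked(d_office_kitchen), open(d_kitchen_dock)}, require {at(dock), open(d_kitchen_dock)}
    → {at(dock), have(k1), locked(d_office_kitchen), open(d_kitchen_dock)}
  through step 1 (move(office,dock)): drop {at(dock)}, keep {have(k1), locked(d_office_kitchen), open(d_kitchen_dock)}, require {at(office), open(d_office_dock)}
    → {at(office), have(k1), locked(d_office_kitchen), open(d_kitchen_dock), open(d_office_dock)}

== RESULT ==
["at(office)", "have(k1)", "locked(d_office_kitchen)", "open(d_kitchen_dock)", "open(d_office_dock)"]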